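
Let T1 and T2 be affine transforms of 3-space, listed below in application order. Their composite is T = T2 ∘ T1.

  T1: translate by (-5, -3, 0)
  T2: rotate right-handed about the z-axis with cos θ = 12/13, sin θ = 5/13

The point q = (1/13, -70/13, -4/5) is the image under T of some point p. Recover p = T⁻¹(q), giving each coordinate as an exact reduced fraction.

p = (3, -2, -4/5)

T1 = [1 0 0 -5; 0 1 0 -3; 0 0 1 0; 0 0 0 1]
T2·T1 = [12/13 -5/13 0 -45/13; 5/13 12/13 0 -61/13; 0 0 1 0; 0 0 0 1]
det M = 1; M⁻¹ = [12/13 5/13 0 5; -5/13 12/13 0 3; 0 0 1 0; 0 0 0 1]
M⁻¹ · (1/13, -70/13, -4/5)ᵀ = (3, -2, -4/5)ᵀ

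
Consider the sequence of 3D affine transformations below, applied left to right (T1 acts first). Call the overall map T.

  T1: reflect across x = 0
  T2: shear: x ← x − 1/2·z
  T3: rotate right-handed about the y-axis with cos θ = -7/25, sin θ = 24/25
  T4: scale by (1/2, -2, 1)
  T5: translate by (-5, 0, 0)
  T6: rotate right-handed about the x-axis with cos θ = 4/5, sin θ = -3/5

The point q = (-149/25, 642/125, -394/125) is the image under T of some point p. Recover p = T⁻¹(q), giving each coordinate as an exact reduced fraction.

p = (1, -3, -2)

T1 = [-1 0 0 0; 0 1 0 0; 0 0 1 0; 0 0 0 1]
T2·T1 = [-1 0 -1/2 0; 0 1 0 0; 0 0 1 0; 0 0 0 1]
T3·…·T1 = [7/25 0 11/10 0; 0 1 0 0; 24/25 0 1/5 0; 0 0 0 1]
T4·…·T1 = [7/50 0 11/20 0; 0 -2 0 0; 24/25 0 1/5 0; 0 0 0 1]
T5·…·T1 = [7/50 0 11/20 -5; 0 -2 0 0; 24/25 0 1/5 0; 0 0 0 1]
T6·…·T1 = [7/50 0 11/20 -5; 72/125 -8/5 3/25 0; 96/125 6/5 4/25 0; 0 0 0 1]
det M = 1; M⁻¹ = [-2/5 33/50 22/25 -2; 0 -2/5 3/10 0; 48/25 -21/125 -28/125 48/5; 0 0 0 1]
M⁻¹ · (-149/25, 642/125, -394/125)ᵀ = (1, -3, -2)ᵀ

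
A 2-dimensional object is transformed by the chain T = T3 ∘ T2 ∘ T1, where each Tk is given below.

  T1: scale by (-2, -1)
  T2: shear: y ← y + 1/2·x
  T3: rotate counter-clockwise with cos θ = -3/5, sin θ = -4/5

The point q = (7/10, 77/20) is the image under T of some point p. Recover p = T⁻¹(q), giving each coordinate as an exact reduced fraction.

p = (7/4, 0)

T1 = [-2 0 0; 0 -1 0; 0 0 1]
T2·T1 = [-2 0 0; -1 -1 0; 0 0 1]
T3·…·T1 = [2/5 -4/5 0; 11/5 3/5 0; 0 0 1]
det M = 2; M⁻¹ = [3/10 2/5 0; -11/10 1/5 0; 0 0 1]
M⁻¹ · (7/10, 77/20)ᵀ = (7/4, 0)ᵀ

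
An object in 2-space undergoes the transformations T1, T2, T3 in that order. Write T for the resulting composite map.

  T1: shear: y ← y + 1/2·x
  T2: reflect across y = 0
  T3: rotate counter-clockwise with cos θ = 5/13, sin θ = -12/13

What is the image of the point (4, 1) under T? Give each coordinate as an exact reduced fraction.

T1 shear: y ← y + 1/2·x: (4, 1) → (4, 3)
T2 reflect across y = 0: (4, 3) → (4, -3)
T3 rotate counter-clockwise with cos θ = 5/13, sin θ = -12/13: (4, -3) → (-16/13, -63/13)

T(p) = (-16/13, -63/13)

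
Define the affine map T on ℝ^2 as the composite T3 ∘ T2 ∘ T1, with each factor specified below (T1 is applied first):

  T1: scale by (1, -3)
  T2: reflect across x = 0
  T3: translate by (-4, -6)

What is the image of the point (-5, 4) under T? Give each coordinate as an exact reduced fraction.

T(p) = (1, -18)

T1 scale by (1, -3): (-5, 4) → (-5, -12)
T2 reflect across x = 0: (-5, -12) → (5, -12)
T3 translate by (-4, -6): (5, -12) → (1, -18)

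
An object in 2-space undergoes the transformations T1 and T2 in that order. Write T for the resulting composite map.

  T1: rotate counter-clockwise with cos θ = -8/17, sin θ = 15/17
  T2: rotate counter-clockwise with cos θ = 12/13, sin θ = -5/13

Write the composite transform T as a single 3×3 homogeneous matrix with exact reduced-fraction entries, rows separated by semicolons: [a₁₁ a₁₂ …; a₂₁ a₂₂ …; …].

T1 = [-8/17 -15/17 0; 15/17 -8/17 0; 0 0 1]
T2·T1 = [-21/221 -220/221 0; 220/221 -21/221 0; 0 0 1]

T = [-21/221 -220/221 0; 220/221 -21/221 0; 0 0 1]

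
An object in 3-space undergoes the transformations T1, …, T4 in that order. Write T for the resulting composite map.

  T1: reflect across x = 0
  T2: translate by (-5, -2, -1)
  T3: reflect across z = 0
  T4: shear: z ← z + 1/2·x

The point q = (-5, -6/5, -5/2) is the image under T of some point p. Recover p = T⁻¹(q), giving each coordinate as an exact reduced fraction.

p = (0, 4/5, 1)

T1 = [-1 0 0 0; 0 1 0 0; 0 0 1 0; 0 0 0 1]
T2·T1 = [-1 0 0 -5; 0 1 0 -2; 0 0 1 -1; 0 0 0 1]
T3·…·T1 = [-1 0 0 -5; 0 1 0 -2; 0 0 -1 1; 0 0 0 1]
T4·…·T1 = [-1 0 0 -5; 0 1 0 -2; -1/2 0 -1 -3/2; 0 0 0 1]
det M = 1; M⁻¹ = [-1 0 0 -5; 0 1 0 2; 1/2 0 -1 1; 0 0 0 1]
M⁻¹ · (-5, -6/5, -5/2)ᵀ = (0, 4/5, 1)ᵀ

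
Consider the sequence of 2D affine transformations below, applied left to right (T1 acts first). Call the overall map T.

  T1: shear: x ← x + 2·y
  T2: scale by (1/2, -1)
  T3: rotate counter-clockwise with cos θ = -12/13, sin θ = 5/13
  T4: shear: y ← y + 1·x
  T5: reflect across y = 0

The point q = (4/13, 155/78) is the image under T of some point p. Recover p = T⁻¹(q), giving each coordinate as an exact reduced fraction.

T1 = [1 2 0; 0 1 0; 0 0 1]
T2·T1 = [1/2 1 0; 0 -1 0; 0 0 1]
T3·…·T1 = [-6/13 -7/13 0; 5/26 17/13 0; 0 0 1]
T4·…·T1 = [-6/13 -7/13 0; -7/26 10/13 0; 0 0 1]
T5·…·T1 = [-6/13 -7/13 0; 7/26 -10/13 0; 0 0 1]
det M = 1/2; M⁻¹ = [-20/13 14/13 0; -7/13 -12/13 0; 0 0 1]
M⁻¹ · (4/13, 155/78)ᵀ = (5/3, -2)ᵀ

p = (5/3, -2)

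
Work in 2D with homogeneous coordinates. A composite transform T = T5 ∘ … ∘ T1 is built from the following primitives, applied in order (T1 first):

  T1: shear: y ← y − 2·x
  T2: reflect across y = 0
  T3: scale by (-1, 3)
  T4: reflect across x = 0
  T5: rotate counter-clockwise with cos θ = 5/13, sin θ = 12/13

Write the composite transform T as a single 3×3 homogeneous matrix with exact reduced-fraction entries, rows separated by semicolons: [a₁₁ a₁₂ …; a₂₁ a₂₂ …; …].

T = [-67/13 36/13 0; 42/13 -15/13 0; 0 0 1]

T1 = [1 0 0; -2 1 0; 0 0 1]
T2·T1 = [1 0 0; 2 -1 0; 0 0 1]
T3·…·T1 = [-1 0 0; 6 -3 0; 0 0 1]
T4·…·T1 = [1 0 0; 6 -3 0; 0 0 1]
T5·…·T1 = [-67/13 36/13 0; 42/13 -15/13 0; 0 0 1]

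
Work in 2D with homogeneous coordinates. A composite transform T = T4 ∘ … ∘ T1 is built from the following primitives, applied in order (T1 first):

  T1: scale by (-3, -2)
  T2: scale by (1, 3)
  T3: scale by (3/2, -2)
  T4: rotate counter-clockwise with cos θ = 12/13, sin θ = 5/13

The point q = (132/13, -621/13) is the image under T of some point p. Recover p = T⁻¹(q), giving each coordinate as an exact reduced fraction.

p = (2, -4)

T1 = [-3 0 0; 0 -2 0; 0 0 1]
T2·T1 = [-3 0 0; 0 -6 0; 0 0 1]
T3·…·T1 = [-9/2 0 0; 0 12 0; 0 0 1]
T4·…·T1 = [-54/13 -60/13 0; -45/26 144/13 0; 0 0 1]
det M = -54; M⁻¹ = [-8/39 -10/117 0; -5/156 1/13 0; 0 0 1]
M⁻¹ · (132/13, -621/13)ᵀ = (2, -4)ᵀ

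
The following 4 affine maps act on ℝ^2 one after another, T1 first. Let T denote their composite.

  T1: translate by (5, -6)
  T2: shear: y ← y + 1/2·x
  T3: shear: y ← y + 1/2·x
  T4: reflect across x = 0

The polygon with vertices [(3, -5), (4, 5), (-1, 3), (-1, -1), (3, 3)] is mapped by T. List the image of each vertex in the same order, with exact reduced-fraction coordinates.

T1 translate by (5, -6): (3, -5) → (8, -11); (4, 5) → (9, -1); (-1, 3) → (4, -3); (-1, -1) → (4, -7); (3, 3) → (8, -3)
T2 shear: y ← y + 1/2·x: (8, -11) → (8, -7); (9, -1) → (9, 7/2); (4, -3) → (4, -1); (4, -7) → (4, -5); (8, -3) → (8, 1)
T3 shear: y ← y + 1/2·x: (8, -7) → (8, -3); (9, 7/2) → (9, 8); (4, -1) → (4, 1); (4, -5) → (4, -3); (8, 1) → (8, 5)
T4 reflect across x = 0: (8, -3) → (-8, -3); (9, 8) → (-9, 8); (4, 1) → (-4, 1); (4, -3) → (-4, -3); (8, 5) → (-8, 5)

image vertices: (-8, -3), (-9, 8), (-4, 1), (-4, -3), (-8, 5)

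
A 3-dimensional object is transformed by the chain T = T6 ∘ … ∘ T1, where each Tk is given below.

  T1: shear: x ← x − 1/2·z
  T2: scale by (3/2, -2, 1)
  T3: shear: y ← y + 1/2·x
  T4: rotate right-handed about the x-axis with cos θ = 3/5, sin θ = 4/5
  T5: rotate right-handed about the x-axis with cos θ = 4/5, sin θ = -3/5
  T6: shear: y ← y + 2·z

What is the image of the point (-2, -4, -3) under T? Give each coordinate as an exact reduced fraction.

T(p) = (-3/4, 667/100, -149/200)

T1 shear: x ← x − 1/2·z: (-2, -4, -3) → (-1/2, -4, -3)
T2 scale by (3/2, -2, 1): (-1/2, -4, -3) → (-3/4, 8, -3)
T3 shear: y ← y + 1/2·x: (-3/4, 8, -3) → (-3/4, 61/8, -3)
T4 rotate right-handed about the x-axis with cos θ = 3/5, sin θ = 4/5: (-3/4, 61/8, -3) → (-3/4, 279/40, 43/10)
T5 rotate right-handed about the x-axis with cos θ = 4/5, sin θ = -3/5: (-3/4, 279/40, 43/10) → (-3/4, 204/25, -149/200)
T6 shear: y ← y + 2·z: (-3/4, 204/25, -149/200) → (-3/4, 667/100, -149/200)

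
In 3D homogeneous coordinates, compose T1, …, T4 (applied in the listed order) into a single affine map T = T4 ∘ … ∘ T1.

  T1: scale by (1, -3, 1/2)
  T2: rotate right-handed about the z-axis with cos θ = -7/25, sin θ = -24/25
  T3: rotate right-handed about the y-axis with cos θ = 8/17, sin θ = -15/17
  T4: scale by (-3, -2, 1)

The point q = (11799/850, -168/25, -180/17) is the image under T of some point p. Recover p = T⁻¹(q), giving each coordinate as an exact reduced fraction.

p = (0, 4, -9/5)

T1 = [1 0 0 0; 0 -3 0 0; 0 0 1/2 0; 0 0 0 1]
T2·T1 = [-7/25 -72/25 0 0; -24/25 21/25 0 0; 0 0 1/2 0; 0 0 0 1]
T3·…·T1 = [-56/425 -576/425 -15/34 0; -24/25 21/25 0 0; -21/85 -216/85 4/17 0; 0 0 0 1]
T4·…·T1 = [168/425 1728/425 45/34 0; 48/25 -42/25 0 0; -21/85 -216/85 4/17 0; 0 0 0 1]
det M = -9; M⁻¹ = [56/1275 12/25 -21/85 0; 64/1275 -7/150 -24/85 0; 10/17 0 16/17 0; 0 0 0 1]
M⁻¹ · (11799/850, -168/25, -180/17)ᵀ = (0, 4, -9/5)ᵀ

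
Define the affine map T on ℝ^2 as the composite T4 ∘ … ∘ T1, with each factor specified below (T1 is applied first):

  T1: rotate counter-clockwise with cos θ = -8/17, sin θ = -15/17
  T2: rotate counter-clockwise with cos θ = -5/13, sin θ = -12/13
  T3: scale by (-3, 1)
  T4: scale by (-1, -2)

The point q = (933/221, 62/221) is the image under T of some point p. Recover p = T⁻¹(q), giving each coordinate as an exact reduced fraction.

T1 = [-8/17 15/17 0; -15/17 -8/17 0; 0 0 1]
T2·T1 = [-140/221 -171/221 0; 171/221 -140/221 0; 0 0 1]
T3·…·T1 = [420/221 513/221 0; 171/221 -140/221 0; 0 0 1]
T4·…·T1 = [-420/221 -513/221 0; -342/221 280/221 0; 0 0 1]
det M = -6; M⁻¹ = [-140/663 -171/442 0; -57/221 70/221 0; 0 0 1]
M⁻¹ · (933/221, 62/221)ᵀ = (-1, -1)ᵀ

p = (-1, -1)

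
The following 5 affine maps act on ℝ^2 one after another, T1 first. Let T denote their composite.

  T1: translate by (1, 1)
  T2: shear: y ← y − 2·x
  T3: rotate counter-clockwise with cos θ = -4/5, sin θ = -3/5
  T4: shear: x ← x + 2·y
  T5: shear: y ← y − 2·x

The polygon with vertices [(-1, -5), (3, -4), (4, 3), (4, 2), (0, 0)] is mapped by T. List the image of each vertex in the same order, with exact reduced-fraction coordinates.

T1 translate by (1, 1): (-1, -5) → (0, -4); (3, -4) → (4, -3); (4, 3) → (5, 4); (4, 2) → (5, 3); (0, 0) → (1, 1)
T2 shear: y ← y − 2·x: (0, -4) → (0, -4); (4, -3) → (4, -11); (5, 4) → (5, -6); (5, 3) → (5, -7); (1, 1) → (1, -1)
T3 rotate counter-clockwise with cos θ = -4/5, sin θ = -3/5: (0, -4) → (-12/5, 16/5); (4, -11) → (-49/5, 32/5); (5, -6) → (-38/5, 9/5); (5, -7) → (-41/5, 13/5); (1, -1) → (-7/5, 1/5)
T4 shear: x ← x + 2·y: (-12/5, 16/5) → (4, 16/5); (-49/5, 32/5) → (3, 32/5); (-38/5, 9/5) → (-4, 9/5); (-41/5, 13/5) → (-3, 13/5); (-7/5, 1/5) → (-1, 1/5)
T5 shear: y ← y − 2·x: (4, 16/5) → (4, -24/5); (3, 32/5) → (3, 2/5); (-4, 9/5) → (-4, 49/5); (-3, 13/5) → (-3, 43/5); (-1, 1/5) → (-1, 11/5)

image vertices: (4, -24/5), (3, 2/5), (-4, 49/5), (-3, 43/5), (-1, 11/5)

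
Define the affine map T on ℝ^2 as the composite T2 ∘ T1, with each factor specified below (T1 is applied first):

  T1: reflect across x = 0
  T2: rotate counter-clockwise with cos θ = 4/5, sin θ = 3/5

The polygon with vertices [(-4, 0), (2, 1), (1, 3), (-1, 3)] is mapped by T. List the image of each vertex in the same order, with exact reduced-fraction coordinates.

image vertices: (16/5, 12/5), (-11/5, -2/5), (-13/5, 9/5), (-1, 3)

T1 reflect across x = 0: (-4, 0) → (4, 0); (2, 1) → (-2, 1); (1, 3) → (-1, 3); (-1, 3) → (1, 3)
T2 rotate counter-clockwise with cos θ = 4/5, sin θ = 3/5: (4, 0) → (16/5, 12/5); (-2, 1) → (-11/5, -2/5); (-1, 3) → (-13/5, 9/5); (1, 3) → (-1, 3)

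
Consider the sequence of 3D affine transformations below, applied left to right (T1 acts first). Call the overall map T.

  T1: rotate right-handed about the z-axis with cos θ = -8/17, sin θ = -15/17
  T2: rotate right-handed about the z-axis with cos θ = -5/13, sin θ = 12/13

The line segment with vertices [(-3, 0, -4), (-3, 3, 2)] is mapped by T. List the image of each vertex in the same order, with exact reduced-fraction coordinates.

T1 rotate right-handed about the z-axis with cos θ = -8/17, sin θ = -15/17: (-3, 0, -4) → (24/17, 45/17, -4); (-3, 3, 2) → (69/17, 21/17, 2)
T2 rotate right-handed about the z-axis with cos θ = -5/13, sin θ = 12/13: (24/17, 45/17, -4) → (-660/221, 63/221, -4); (69/17, 21/17, 2) → (-597/221, 723/221, 2)

image vertices: (-660/221, 63/221, -4), (-597/221, 723/221, 2)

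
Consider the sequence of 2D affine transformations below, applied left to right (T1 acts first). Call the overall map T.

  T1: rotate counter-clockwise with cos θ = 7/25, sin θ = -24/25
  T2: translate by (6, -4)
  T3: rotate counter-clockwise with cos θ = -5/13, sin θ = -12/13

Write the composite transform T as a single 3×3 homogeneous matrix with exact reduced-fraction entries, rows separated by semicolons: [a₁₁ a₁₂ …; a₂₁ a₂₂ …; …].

T = [-323/325 -36/325 -6; 36/325 -323/325 -4; 0 0 1]

T1 = [7/25 24/25 0; -24/25 7/25 0; 0 0 1]
T2·T1 = [7/25 24/25 6; -24/25 7/25 -4; 0 0 1]
T3·…·T1 = [-323/325 -36/325 -6; 36/325 -323/325 -4; 0 0 1]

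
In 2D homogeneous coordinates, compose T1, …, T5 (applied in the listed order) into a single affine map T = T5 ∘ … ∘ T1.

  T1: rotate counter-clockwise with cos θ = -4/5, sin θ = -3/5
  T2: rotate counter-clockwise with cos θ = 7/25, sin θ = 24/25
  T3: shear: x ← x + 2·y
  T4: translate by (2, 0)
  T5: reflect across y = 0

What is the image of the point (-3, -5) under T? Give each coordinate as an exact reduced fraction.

T(p) = (-41/25, -131/125)

T1 rotate counter-clockwise with cos θ = -4/5, sin θ = -3/5: (-3, -5) → (-3/5, 29/5)
T2 rotate counter-clockwise with cos θ = 7/25, sin θ = 24/25: (-3/5, 29/5) → (-717/125, 131/125)
T3 shear: x ← x + 2·y: (-717/125, 131/125) → (-91/25, 131/125)
T4 translate by (2, 0): (-91/25, 131/125) → (-41/25, 131/125)
T5 reflect across y = 0: (-41/25, 131/125) → (-41/25, -131/125)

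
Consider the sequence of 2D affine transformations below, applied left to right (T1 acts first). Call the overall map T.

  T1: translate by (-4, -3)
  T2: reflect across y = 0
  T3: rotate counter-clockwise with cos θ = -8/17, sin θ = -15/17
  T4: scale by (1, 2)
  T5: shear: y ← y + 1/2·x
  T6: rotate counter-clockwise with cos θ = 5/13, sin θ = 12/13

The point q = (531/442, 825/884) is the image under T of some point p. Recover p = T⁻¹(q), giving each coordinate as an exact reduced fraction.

p = (4, 3/2)

T1 = [1 0 -4; 0 1 -3; 0 0 1]
T2·T1 = [1 0 -4; 0 -1 3; 0 0 1]
T3·…·T1 = [-8/17 -15/17 77/17; -15/17 8/17 36/17; 0 0 1]
T4·…·T1 = [-8/17 -15/17 77/17; -30/17 16/17 72/17; 0 0 1]
T5·…·T1 = [-8/17 -15/17 77/17; -2 1/2 13/2; 0 0 1]
T6·…·T1 = [368/221 -177/221 -941/221; -266/221 -275/442 2953/442; 0 0 1]
det M = -2; M⁻¹ = [275/884 -177/442 4; -133/221 -184/221 3; 0 0 1]
M⁻¹ · (531/442, 825/884)ᵀ = (4, 3/2)ᵀ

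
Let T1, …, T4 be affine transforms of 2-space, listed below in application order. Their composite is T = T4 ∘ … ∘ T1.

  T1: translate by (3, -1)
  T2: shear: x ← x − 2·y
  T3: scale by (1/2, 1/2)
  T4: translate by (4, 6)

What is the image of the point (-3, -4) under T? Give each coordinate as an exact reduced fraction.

T1 translate by (3, -1): (-3, -4) → (0, -5)
T2 shear: x ← x − 2·y: (0, -5) → (10, -5)
T3 scale by (1/2, 1/2): (10, -5) → (5, -5/2)
T4 translate by (4, 6): (5, -5/2) → (9, 7/2)

T(p) = (9, 7/2)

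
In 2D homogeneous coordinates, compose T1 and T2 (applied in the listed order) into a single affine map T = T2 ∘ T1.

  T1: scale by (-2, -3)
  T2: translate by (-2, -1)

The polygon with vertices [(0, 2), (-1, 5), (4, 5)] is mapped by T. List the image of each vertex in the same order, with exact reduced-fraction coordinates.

image vertices: (-2, -7), (0, -16), (-10, -16)

T1 scale by (-2, -3): (0, 2) → (0, -6); (-1, 5) → (2, -15); (4, 5) → (-8, -15)
T2 translate by (-2, -1): (0, -6) → (-2, -7); (2, -15) → (0, -16); (-8, -15) → (-10, -16)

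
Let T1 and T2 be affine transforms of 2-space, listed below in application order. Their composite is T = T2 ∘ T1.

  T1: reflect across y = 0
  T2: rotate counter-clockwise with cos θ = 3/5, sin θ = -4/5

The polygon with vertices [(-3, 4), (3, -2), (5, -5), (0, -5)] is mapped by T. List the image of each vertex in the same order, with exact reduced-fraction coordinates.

image vertices: (-5, 0), (17/5, -6/5), (7, -1), (4, 3)

T1 reflect across y = 0: (-3, 4) → (-3, -4); (3, -2) → (3, 2); (5, -5) → (5, 5); (0, -5) → (0, 5)
T2 rotate counter-clockwise with cos θ = 3/5, sin θ = -4/5: (-3, -4) → (-5, 0); (3, 2) → (17/5, -6/5); (5, 5) → (7, -1); (0, 5) → (4, 3)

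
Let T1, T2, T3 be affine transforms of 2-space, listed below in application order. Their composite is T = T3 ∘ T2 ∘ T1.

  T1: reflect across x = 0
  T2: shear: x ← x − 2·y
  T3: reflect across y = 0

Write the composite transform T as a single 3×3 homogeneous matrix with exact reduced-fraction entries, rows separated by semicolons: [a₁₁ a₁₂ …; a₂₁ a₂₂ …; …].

T = [-1 -2 0; 0 -1 0; 0 0 1]

T1 = [-1 0 0; 0 1 0; 0 0 1]
T2·T1 = [-1 -2 0; 0 1 0; 0 0 1]
T3·…·T1 = [-1 -2 0; 0 -1 0; 0 0 1]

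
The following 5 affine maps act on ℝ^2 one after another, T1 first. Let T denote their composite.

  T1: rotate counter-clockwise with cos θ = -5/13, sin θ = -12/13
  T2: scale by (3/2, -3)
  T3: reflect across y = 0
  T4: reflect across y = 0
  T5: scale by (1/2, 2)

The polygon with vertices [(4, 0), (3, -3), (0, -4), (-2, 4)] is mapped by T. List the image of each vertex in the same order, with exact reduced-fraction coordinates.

image vertices: (-15/13, 288/13), (-153/52, 126/13), (-36/13, -120/13), (87/26, -24/13)

T1 rotate counter-clockwise with cos θ = -5/13, sin θ = -12/13: (4, 0) → (-20/13, -48/13); (3, -3) → (-51/13, -21/13); (0, -4) → (-48/13, 20/13); (-2, 4) → (58/13, 4/13)
T2 scale by (3/2, -3): (-20/13, -48/13) → (-30/13, 144/13); (-51/13, -21/13) → (-153/26, 63/13); (-48/13, 20/13) → (-72/13, -60/13); (58/13, 4/13) → (87/13, -12/13)
T3 reflect across y = 0: (-30/13, 144/13) → (-30/13, -144/13); (-153/26, 63/13) → (-153/26, -63/13); (-72/13, -60/13) → (-72/13, 60/13); (87/13, -12/13) → (87/13, 12/13)
T4 reflect across y = 0: (-30/13, -144/13) → (-30/13, 144/13); (-153/26, -63/13) → (-153/26, 63/13); (-72/13, 60/13) → (-72/13, -60/13); (87/13, 12/13) → (87/13, -12/13)
T5 scale by (1/2, 2): (-30/13, 144/13) → (-15/13, 288/13); (-153/26, 63/13) → (-153/52, 126/13); (-72/13, -60/13) → (-36/13, -120/13); (87/13, -12/13) → (87/26, -24/13)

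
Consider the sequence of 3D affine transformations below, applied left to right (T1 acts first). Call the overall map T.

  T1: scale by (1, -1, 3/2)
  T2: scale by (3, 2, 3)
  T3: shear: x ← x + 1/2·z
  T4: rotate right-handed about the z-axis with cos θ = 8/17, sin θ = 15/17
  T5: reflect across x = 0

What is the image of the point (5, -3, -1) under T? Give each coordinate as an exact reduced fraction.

T1 scale by (1, -1, 3/2): (5, -3, -1) → (5, 3, -3/2)
T2 scale by (3, 2, 3): (5, 3, -3/2) → (15, 6, -9/2)
T3 shear: x ← x + 1/2·z: (15, 6, -9/2) → (51/4, 6, -9/2)
T4 rotate right-handed about the z-axis with cos θ = 8/17, sin θ = 15/17: (51/4, 6, -9/2) → (12/17, 957/68, -9/2)
T5 reflect across x = 0: (12/17, 957/68, -9/2) → (-12/17, 957/68, -9/2)

T(p) = (-12/17, 957/68, -9/2)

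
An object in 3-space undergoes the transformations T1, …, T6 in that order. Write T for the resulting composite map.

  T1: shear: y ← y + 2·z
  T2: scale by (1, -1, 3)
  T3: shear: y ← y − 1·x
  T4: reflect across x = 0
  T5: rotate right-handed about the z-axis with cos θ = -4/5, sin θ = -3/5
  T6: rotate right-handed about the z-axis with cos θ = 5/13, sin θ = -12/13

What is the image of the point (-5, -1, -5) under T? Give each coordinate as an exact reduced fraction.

T(p) = (-808/65, -731/65, -15)

T1 shear: y ← y + 2·z: (-5, -1, -5) → (-5, -11, -5)
T2 scale by (1, -1, 3): (-5, -11, -5) → (-5, 11, -15)
T3 shear: y ← y − 1·x: (-5, 11, -15) → (-5, 16, -15)
T4 reflect across x = 0: (-5, 16, -15) → (5, 16, -15)
T5 rotate right-handed about the z-axis with cos θ = -4/5, sin θ = -3/5: (5, 16, -15) → (28/5, -79/5, -15)
T6 rotate right-handed about the z-axis with cos θ = 5/13, sin θ = -12/13: (28/5, -79/5, -15) → (-808/65, -731/65, -15)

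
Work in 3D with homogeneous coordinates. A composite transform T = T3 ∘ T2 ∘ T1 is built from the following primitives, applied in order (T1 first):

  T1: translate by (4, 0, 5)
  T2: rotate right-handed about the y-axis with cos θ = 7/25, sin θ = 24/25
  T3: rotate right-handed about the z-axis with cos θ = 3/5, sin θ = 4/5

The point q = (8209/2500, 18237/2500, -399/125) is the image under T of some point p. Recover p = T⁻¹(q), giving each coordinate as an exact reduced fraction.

T1 = [1 0 0 4; 0 1 0 0; 0 0 1 5; 0 0 0 1]
T2·T1 = [7/25 0 24/25 148/25; 0 1 0 0; -24/25 0 7/25 -61/25; 0 0 0 1]
T3·…·T1 = [21/125 -4/5 72/125 444/125; 28/125 3/5 96/125 592/125; -24/25 0 7/25 -61/25; 0 0 0 1]
det M = 1; M⁻¹ = [21/125 28/125 -24/25 -4; -4/5 3/5 0 0; 72/125 96/125 7/25 -5; 0 0 0 1]
M⁻¹ · (8209/2500, 18237/2500, -399/125)ᵀ = (5/4, 7/4, 8/5)ᵀ

p = (5/4, 7/4, 8/5)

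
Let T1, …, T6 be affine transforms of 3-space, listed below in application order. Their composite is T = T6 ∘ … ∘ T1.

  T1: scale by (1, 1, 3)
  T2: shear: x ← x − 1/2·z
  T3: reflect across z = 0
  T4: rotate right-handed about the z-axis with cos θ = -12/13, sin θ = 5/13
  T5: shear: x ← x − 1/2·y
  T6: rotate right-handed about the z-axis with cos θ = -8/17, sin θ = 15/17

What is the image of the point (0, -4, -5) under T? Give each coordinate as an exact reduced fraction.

T1 scale by (1, 1, 3): (0, -4, -5) → (0, -4, -15)
T2 shear: x ← x − 1/2·z: (0, -4, -15) → (15/2, -4, -15)
T3 reflect across z = 0: (15/2, -4, -15) → (15/2, -4, 15)
T4 rotate right-handed about the z-axis with cos θ = -12/13, sin θ = 5/13: (15/2, -4, 15) → (-70/13, 171/26, 15)
T5 shear: x ← x − 1/2·y: (-70/13, 171/26, 15) → (-451/52, 171/26, 15)
T6 rotate right-handed about the z-axis with cos θ = -8/17, sin θ = 15/17: (-451/52, 171/26, 15) → (-761/442, -9501/884, 15)

T(p) = (-761/442, -9501/884, 15)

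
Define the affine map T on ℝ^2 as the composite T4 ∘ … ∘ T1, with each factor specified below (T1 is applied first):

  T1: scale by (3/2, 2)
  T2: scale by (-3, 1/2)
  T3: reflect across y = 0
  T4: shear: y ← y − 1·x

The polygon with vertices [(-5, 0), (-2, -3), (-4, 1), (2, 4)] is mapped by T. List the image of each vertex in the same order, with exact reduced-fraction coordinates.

image vertices: (45/2, -45/2), (9, -6), (18, -19), (-9, 5)

T1 scale by (3/2, 2): (-5, 0) → (-15/2, 0); (-2, -3) → (-3, -6); (-4, 1) → (-6, 2); (2, 4) → (3, 8)
T2 scale by (-3, 1/2): (-15/2, 0) → (45/2, 0); (-3, -6) → (9, -3); (-6, 2) → (18, 1); (3, 8) → (-9, 4)
T3 reflect across y = 0: (45/2, 0) → (45/2, 0); (9, -3) → (9, 3); (18, 1) → (18, -1); (-9, 4) → (-9, -4)
T4 shear: y ← y − 1·x: (45/2, 0) → (45/2, -45/2); (9, 3) → (9, -6); (18, -1) → (18, -19); (-9, -4) → (-9, 5)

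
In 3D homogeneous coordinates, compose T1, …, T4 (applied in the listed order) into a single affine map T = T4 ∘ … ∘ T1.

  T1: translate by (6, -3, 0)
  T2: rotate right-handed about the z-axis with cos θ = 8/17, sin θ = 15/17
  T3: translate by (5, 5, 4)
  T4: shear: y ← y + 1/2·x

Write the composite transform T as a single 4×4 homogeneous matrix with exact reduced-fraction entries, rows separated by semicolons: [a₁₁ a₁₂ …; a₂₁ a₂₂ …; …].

T1 = [1 0 0 6; 0 1 0 -3; 0 0 1 0; 0 0 0 1]
T2·T1 = [8/17 -15/17 0 93/17; 15/17 8/17 0 66/17; 0 0 1 0; 0 0 0 1]
T3·…·T1 = [8/17 -15/17 0 178/17; 15/17 8/17 0 151/17; 0 0 1 4; 0 0 0 1]
T4·…·T1 = [8/17 -15/17 0 178/17; 19/17 1/34 0 240/17; 0 0 1 4; 0 0 0 1]

T = [8/17 -15/17 0 178/17; 19/17 1/34 0 240/17; 0 0 1 4; 0 0 0 1]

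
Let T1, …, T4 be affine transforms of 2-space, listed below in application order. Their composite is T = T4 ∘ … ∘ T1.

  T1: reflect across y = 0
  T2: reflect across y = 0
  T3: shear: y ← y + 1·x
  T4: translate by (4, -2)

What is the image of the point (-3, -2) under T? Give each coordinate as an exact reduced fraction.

T1 reflect across y = 0: (-3, -2) → (-3, 2)
T2 reflect across y = 0: (-3, 2) → (-3, -2)
T3 shear: y ← y + 1·x: (-3, -2) → (-3, -5)
T4 translate by (4, -2): (-3, -5) → (1, -7)

T(p) = (1, -7)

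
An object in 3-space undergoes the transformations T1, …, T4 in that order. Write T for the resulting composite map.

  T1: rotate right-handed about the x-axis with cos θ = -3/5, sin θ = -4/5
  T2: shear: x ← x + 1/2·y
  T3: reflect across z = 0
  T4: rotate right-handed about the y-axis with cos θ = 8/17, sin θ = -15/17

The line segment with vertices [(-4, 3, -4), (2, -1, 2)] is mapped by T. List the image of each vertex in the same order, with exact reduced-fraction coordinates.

T1 rotate right-handed about the x-axis with cos θ = -3/5, sin θ = -4/5: (-4, 3, -4) → (-4, -5, 0); (2, -1, 2) → (2, 11/5, -2/5)
T2 shear: x ← x + 1/2·y: (-4, -5, 0) → (-13/2, -5, 0); (2, 11/5, -2/5) → (31/10, 11/5, -2/5)
T3 reflect across z = 0: (-13/2, -5, 0) → (-13/2, -5, 0); (31/10, 11/5, -2/5) → (31/10, 11/5, 2/5)
T4 rotate right-handed about the y-axis with cos θ = 8/17, sin θ = -15/17: (-13/2, -5, 0) → (-52/17, -5, -195/34); (31/10, 11/5, 2/5) → (94/85, 11/5, 497/170)

image vertices: (-52/17, -5, -195/34), (94/85, 11/5, 497/170)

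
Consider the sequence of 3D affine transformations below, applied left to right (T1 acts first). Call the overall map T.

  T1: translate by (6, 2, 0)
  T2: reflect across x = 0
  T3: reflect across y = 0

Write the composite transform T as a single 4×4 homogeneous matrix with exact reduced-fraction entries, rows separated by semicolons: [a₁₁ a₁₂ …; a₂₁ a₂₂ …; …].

T1 = [1 0 0 6; 0 1 0 2; 0 0 1 0; 0 0 0 1]
T2·T1 = [-1 0 0 -6; 0 1 0 2; 0 0 1 0; 0 0 0 1]
T3·…·T1 = [-1 0 0 -6; 0 -1 0 -2; 0 0 1 0; 0 0 0 1]

T = [-1 0 0 -6; 0 -1 0 -2; 0 0 1 0; 0 0 0 1]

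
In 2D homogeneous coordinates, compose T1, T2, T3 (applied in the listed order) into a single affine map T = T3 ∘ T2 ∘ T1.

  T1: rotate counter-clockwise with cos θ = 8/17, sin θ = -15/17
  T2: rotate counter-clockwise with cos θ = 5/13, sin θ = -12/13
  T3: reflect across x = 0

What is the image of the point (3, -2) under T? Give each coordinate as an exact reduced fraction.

T1 rotate counter-clockwise with cos θ = 8/17, sin θ = -15/17: (3, -2) → (-6/17, -61/17)
T2 rotate counter-clockwise with cos θ = 5/13, sin θ = -12/13: (-6/17, -61/17) → (-762/221, -233/221)
T3 reflect across x = 0: (-762/221, -233/221) → (762/221, -233/221)

T(p) = (762/221, -233/221)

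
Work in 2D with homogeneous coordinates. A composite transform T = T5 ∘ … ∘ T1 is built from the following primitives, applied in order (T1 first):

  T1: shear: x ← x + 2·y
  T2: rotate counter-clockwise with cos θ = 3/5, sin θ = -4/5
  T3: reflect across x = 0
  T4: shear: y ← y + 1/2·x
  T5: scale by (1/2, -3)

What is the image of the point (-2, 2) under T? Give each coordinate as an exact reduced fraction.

T1 shear: x ← x + 2·y: (-2, 2) → (2, 2)
T2 rotate counter-clockwise with cos θ = 3/5, sin θ = -4/5: (2, 2) → (14/5, -2/5)
T3 reflect across x = 0: (14/5, -2/5) → (-14/5, -2/5)
T4 shear: y ← y + 1/2·x: (-14/5, -2/5) → (-14/5, -9/5)
T5 scale by (1/2, -3): (-14/5, -9/5) → (-7/5, 27/5)

T(p) = (-7/5, 27/5)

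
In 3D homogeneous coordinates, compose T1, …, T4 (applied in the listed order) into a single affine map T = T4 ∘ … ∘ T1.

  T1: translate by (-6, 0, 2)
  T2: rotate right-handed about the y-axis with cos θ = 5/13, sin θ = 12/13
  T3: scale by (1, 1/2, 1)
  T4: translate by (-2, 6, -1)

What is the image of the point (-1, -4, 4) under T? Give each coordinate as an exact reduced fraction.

T(p) = (11/13, 4, 101/13)

T1 translate by (-6, 0, 2): (-1, -4, 4) → (-7, -4, 6)
T2 rotate right-handed about the y-axis with cos θ = 5/13, sin θ = 12/13: (-7, -4, 6) → (37/13, -4, 114/13)
T3 scale by (1, 1/2, 1): (37/13, -4, 114/13) → (37/13, -2, 114/13)
T4 translate by (-2, 6, -1): (37/13, -2, 114/13) → (11/13, 4, 101/13)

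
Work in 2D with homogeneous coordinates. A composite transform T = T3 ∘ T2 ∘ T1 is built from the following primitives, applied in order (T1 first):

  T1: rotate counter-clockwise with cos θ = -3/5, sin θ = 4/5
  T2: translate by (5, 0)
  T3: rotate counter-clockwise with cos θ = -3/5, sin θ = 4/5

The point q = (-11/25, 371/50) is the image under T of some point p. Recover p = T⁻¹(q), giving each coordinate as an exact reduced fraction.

T1 = [-3/5 -4/5 0; 4/5 -3/5 0; 0 0 1]
T2·T1 = [-3/5 -4/5 5; 4/5 -3/5 0; 0 0 1]
T3·…·T1 = [-7/25 24/25 -3; -24/25 -7/25 4; 0 0 1]
det M = 1; M⁻¹ = [-7/25 -24/25 3; 24/25 -7/25 4; 0 0 1]
M⁻¹ · (-11/25, 371/50)ᵀ = (-4, 3/2)ᵀ

p = (-4, 3/2)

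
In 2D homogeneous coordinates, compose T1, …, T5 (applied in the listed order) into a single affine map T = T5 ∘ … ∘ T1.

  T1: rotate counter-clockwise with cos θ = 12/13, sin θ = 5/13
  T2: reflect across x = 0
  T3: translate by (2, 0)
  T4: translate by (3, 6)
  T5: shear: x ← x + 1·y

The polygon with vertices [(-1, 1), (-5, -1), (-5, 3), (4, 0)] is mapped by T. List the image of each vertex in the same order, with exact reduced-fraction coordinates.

image vertices: (167/13, 85/13), (161/13, 41/13), (229/13, 89/13), (115/13, 98/13)

T1 rotate counter-clockwise with cos θ = 12/13, sin θ = 5/13: (-1, 1) → (-17/13, 7/13); (-5, -1) → (-55/13, -37/13); (-5, 3) → (-75/13, 11/13); (4, 0) → (48/13, 20/13)
T2 reflect across x = 0: (-17/13, 7/13) → (17/13, 7/13); (-55/13, -37/13) → (55/13, -37/13); (-75/13, 11/13) → (75/13, 11/13); (48/13, 20/13) → (-48/13, 20/13)
T3 translate by (2, 0): (17/13, 7/13) → (43/13, 7/13); (55/13, -37/13) → (81/13, -37/13); (75/13, 11/13) → (101/13, 11/13); (-48/13, 20/13) → (-22/13, 20/13)
T4 translate by (3, 6): (43/13, 7/13) → (82/13, 85/13); (81/13, -37/13) → (120/13, 41/13); (101/13, 11/13) → (140/13, 89/13); (-22/13, 20/13) → (17/13, 98/13)
T5 shear: x ← x + 1·y: (82/13, 85/13) → (167/13, 85/13); (120/13, 41/13) → (161/13, 41/13); (140/13, 89/13) → (229/13, 89/13); (17/13, 98/13) → (115/13, 98/13)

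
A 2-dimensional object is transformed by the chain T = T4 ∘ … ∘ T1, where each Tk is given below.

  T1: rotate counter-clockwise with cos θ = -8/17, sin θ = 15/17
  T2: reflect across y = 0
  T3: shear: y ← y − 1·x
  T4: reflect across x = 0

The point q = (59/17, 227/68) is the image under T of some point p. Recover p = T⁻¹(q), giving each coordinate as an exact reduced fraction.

p = (7/4, 3)

T1 = [-8/17 -15/17 0; 15/17 -8/17 0; 0 0 1]
T2·T1 = [-8/17 -15/17 0; -15/17 8/17 0; 0 0 1]
T3·…·T1 = [-8/17 -15/17 0; -7/17 23/17 0; 0 0 1]
T4·…·T1 = [8/17 15/17 0; -7/17 23/17 0; 0 0 1]
det M = 1; M⁻¹ = [23/17 -15/17 0; 7/17 8/17 0; 0 0 1]
M⁻¹ · (59/17, 227/68)ᵀ = (7/4, 3)ᵀ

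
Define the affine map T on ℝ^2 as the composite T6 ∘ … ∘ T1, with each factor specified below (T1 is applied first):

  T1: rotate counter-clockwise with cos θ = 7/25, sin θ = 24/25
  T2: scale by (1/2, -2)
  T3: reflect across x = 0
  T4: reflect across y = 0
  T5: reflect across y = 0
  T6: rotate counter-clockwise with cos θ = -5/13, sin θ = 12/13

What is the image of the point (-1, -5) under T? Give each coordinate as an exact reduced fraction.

T1 rotate counter-clockwise with cos θ = 7/25, sin θ = 24/25: (-1, -5) → (113/25, -59/25)
T2 scale by (1/2, -2): (113/25, -59/25) → (113/50, 118/25)
T3 reflect across x = 0: (113/50, 118/25) → (-113/50, 118/25)
T4 reflect across y = 0: (-113/50, 118/25) → (-113/50, -118/25)
T5 reflect across y = 0: (-113/50, -118/25) → (-113/50, 118/25)
T6 rotate counter-clockwise with cos θ = -5/13, sin θ = 12/13: (-113/50, 118/25) → (-2267/650, -1268/325)

T(p) = (-2267/650, -1268/325)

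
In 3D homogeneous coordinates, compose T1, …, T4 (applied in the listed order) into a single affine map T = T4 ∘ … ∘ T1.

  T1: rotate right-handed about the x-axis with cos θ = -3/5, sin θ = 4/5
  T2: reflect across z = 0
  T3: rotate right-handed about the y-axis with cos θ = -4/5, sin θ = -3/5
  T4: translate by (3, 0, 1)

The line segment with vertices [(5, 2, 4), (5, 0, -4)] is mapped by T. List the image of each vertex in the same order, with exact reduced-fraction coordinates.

image vertices: (-37/25, -22/5, 84/25), (11/25, 16/5, 148/25)

T1 rotate right-handed about the x-axis with cos θ = -3/5, sin θ = 4/5: (5, 2, 4) → (5, -22/5, -4/5); (5, 0, -4) → (5, 16/5, 12/5)
T2 reflect across z = 0: (5, -22/5, -4/5) → (5, -22/5, 4/5); (5, 16/5, 12/5) → (5, 16/5, -12/5)
T3 rotate right-handed about the y-axis with cos θ = -4/5, sin θ = -3/5: (5, -22/5, 4/5) → (-112/25, -22/5, 59/25); (5, 16/5, -12/5) → (-64/25, 16/5, 123/25)
T4 translate by (3, 0, 1): (-112/25, -22/5, 59/25) → (-37/25, -22/5, 84/25); (-64/25, 16/5, 123/25) → (11/25, 16/5, 148/25)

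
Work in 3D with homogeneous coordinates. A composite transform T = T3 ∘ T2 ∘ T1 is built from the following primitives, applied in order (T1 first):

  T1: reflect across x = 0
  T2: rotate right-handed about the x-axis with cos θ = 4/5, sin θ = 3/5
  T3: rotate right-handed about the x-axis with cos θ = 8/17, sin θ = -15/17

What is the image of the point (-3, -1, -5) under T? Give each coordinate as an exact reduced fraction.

T1 reflect across x = 0: (-3, -1, -5) → (3, -1, -5)
T2 rotate right-handed about the x-axis with cos θ = 4/5, sin θ = 3/5: (3, -1, -5) → (3, 11/5, -23/5)
T3 rotate right-handed about the x-axis with cos θ = 8/17, sin θ = -15/17: (3, 11/5, -23/5) → (3, -257/85, -349/85)

T(p) = (3, -257/85, -349/85)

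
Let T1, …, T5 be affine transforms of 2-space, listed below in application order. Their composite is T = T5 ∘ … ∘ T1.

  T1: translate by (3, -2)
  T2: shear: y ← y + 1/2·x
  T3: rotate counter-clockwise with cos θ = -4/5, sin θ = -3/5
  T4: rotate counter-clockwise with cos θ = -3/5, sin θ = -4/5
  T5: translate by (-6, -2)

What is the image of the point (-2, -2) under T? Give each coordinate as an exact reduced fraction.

T1 translate by (3, -2): (-2, -2) → (1, -4)
T2 shear: y ← y + 1/2·x: (1, -4) → (1, -7/2)
T3 rotate counter-clockwise with cos θ = -4/5, sin θ = -3/5: (1, -7/2) → (-29/10, 11/5)
T4 rotate counter-clockwise with cos θ = -3/5, sin θ = -4/5: (-29/10, 11/5) → (7/2, 1)
T5 translate by (-6, -2): (7/2, 1) → (-5/2, -1)

T(p) = (-5/2, -1)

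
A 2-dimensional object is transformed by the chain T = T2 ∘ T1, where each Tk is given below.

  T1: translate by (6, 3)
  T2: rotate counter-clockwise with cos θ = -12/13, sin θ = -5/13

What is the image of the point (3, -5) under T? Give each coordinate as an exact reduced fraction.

T(p) = (-118/13, -21/13)

T1 translate by (6, 3): (3, -5) → (9, -2)
T2 rotate counter-clockwise with cos θ = -12/13, sin θ = -5/13: (9, -2) → (-118/13, -21/13)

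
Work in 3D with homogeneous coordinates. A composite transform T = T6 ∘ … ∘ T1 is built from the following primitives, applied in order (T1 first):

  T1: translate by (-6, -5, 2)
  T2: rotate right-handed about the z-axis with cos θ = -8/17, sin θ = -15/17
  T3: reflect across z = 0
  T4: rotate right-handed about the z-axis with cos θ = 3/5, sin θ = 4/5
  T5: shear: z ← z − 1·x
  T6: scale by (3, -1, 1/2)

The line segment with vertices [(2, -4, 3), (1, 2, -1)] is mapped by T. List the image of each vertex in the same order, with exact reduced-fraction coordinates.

T1 translate by (-6, -5, 2): (2, -4, 3) → (-4, -9, 5); (1, 2, -1) → (-5, -3, 1)
T2 rotate right-handed about the z-axis with cos θ = -8/17, sin θ = -15/17: (-4, -9, 5) → (-103/17, 132/17, 5); (-5, -3, 1) → (-5/17, 99/17, 1)
T3 reflect across z = 0: (-103/17, 132/17, 5) → (-103/17, 132/17, -5); (-5/17, 99/17, 1) → (-5/17, 99/17, -1)
T4 rotate right-handed about the z-axis with cos θ = 3/5, sin θ = 4/5: (-103/17, 132/17, -5) → (-837/85, -16/85, -5); (-5/17, 99/17, -1) → (-411/85, 277/85, -1)
T5 shear: z ← z − 1·x: (-837/85, -16/85, -5) → (-837/85, -16/85, 412/85); (-411/85, 277/85, -1) → (-411/85, 277/85, 326/85)
T6 scale by (3, -1, 1/2): (-837/85, -16/85, 412/85) → (-2511/85, 16/85, 206/85); (-411/85, 277/85, 326/85) → (-1233/85, -277/85, 163/85)

image vertices: (-2511/85, 16/85, 206/85), (-1233/85, -277/85, 163/85)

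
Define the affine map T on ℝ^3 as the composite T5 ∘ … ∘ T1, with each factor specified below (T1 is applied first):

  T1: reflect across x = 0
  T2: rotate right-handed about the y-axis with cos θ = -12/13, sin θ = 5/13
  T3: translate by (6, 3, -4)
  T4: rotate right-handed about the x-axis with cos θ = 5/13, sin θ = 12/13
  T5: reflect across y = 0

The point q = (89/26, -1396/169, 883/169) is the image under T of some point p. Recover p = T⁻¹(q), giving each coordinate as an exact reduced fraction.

T1 = [-1 0 0 0; 0 1 0 0; 0 0 1 0; 0 0 0 1]
T2·T1 = [12/13 0 5/13 0; 0 1 0 0; 5/13 0 -12/13 0; 0 0 0 1]
T3·…·T1 = [12/13 0 5/13 6; 0 1 0 3; 5/13 0 -12/13 -4; 0 0 0 1]
T4·…·T1 = [12/13 0 5/13 6; -60/169 5/13 144/169 63/13; 25/169 12/13 -60/169 16/13; 0 0 0 1]
T5·…·T1 = [12/13 0 5/13 6; 60/169 -5/13 -144/169 -63/13; 25/169 12/13 -60/169 16/13; 0 0 0 1]
det M = 1; M⁻¹ = [12/13 60/169 25/169 -4; 0 -5/13 12/13 -3; 5/13 -144/169 -60/169 -6; 0 0 0 1]
M⁻¹ · (89/26, -1396/169, 883/169)ᵀ = (-3, 5, 1/2)ᵀ

p = (-3, 5, 1/2)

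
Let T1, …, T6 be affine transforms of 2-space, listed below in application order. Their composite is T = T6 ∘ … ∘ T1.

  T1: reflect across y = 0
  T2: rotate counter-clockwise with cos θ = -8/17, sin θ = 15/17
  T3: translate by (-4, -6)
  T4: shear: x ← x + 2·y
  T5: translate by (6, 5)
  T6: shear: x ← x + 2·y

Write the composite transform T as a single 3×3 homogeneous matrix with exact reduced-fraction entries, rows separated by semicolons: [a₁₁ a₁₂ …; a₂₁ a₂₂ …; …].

T1 = [1 0 0; 0 -1 0; 0 0 1]
T2·T1 = [-8/17 15/17 0; 15/17 8/17 0; 0 0 1]
T3·…·T1 = [-8/17 15/17 -4; 15/17 8/17 -6; 0 0 1]
T4·…·T1 = [22/17 31/17 -16; 15/17 8/17 -6; 0 0 1]
T5·…·T1 = [22/17 31/17 -10; 15/17 8/17 -1; 0 0 1]
T6·…·T1 = [52/17 47/17 -12; 15/17 8/17 -1; 0 0 1]

T = [52/17 47/17 -12; 15/17 8/17 -1; 0 0 1]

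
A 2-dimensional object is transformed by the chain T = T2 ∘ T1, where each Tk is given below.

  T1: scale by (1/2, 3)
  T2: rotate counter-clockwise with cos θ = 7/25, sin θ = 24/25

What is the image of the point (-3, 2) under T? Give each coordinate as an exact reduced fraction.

T(p) = (-309/50, 6/25)

T1 scale by (1/2, 3): (-3, 2) → (-3/2, 6)
T2 rotate counter-clockwise with cos θ = 7/25, sin θ = 24/25: (-3/2, 6) → (-309/50, 6/25)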